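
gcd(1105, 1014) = 13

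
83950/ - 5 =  - 16790+0/1 = - 16790.00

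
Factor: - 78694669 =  - 113^1*696413^1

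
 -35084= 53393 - 88477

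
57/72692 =57/72692 = 0.00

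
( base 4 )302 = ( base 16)32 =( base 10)50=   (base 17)2g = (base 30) 1k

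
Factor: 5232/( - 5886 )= - 2^3 * 3^ ( - 2) = - 8/9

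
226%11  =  6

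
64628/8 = 16157/2 = 8078.50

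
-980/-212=4 +33/53  =  4.62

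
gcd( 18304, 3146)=286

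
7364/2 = 3682 =3682.00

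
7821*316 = 2471436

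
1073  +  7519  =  8592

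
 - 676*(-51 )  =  34476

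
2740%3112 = 2740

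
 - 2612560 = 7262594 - 9875154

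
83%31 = 21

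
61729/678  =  91 + 31/678  =  91.05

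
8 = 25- 17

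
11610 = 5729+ 5881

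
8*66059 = 528472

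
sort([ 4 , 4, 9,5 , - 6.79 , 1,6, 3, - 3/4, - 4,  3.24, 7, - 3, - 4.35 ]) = [ - 6.79, - 4.35, - 4,-3, - 3/4, 1,3, 3.24,4,4,5,6, 7, 9 ] 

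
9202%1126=194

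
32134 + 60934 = 93068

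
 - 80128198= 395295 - 80523493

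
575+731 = 1306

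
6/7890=1/1315 = 0.00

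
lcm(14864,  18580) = 74320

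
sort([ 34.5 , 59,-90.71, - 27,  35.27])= [-90.71,  -  27  ,  34.5,35.27 , 59]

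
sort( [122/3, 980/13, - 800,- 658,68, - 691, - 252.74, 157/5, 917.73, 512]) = [ - 800,-691, - 658, - 252.74, 157/5, 122/3, 68,980/13, 512,  917.73]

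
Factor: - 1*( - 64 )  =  2^6  =  64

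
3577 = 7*511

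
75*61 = 4575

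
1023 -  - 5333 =6356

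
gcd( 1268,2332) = 4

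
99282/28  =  49641/14= 3545.79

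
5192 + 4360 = 9552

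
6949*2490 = 17303010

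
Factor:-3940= -2^2*5^1*197^1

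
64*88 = 5632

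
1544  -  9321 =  - 7777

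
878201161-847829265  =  30371896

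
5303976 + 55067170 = 60371146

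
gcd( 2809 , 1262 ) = 1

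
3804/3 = 1268  =  1268.00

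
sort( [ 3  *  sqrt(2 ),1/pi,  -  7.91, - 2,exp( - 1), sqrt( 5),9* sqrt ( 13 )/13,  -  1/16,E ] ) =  [ - 7.91, - 2, - 1/16,1/pi,exp( - 1 ),sqrt(5 ), 9*sqrt(13 ) /13,E,3*sqrt( 2 ) ] 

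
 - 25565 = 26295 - 51860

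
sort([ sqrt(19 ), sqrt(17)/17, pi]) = [ sqrt (17 ) /17,  pi, sqrt(19 )] 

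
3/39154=3/39154 =0.00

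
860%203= 48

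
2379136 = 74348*32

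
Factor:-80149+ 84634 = 3^1*5^1 * 13^1*23^1 = 4485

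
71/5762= 71/5762 = 0.01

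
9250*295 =2728750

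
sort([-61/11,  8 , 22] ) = [-61/11, 8, 22]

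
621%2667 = 621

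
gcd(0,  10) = 10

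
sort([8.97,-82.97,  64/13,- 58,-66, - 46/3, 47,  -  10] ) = [ - 82.97, - 66,-58, - 46/3, - 10,64/13,  8.97, 47]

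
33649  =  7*4807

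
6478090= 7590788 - 1112698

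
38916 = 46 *846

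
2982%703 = 170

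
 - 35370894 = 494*( -71601)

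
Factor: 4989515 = 5^1*113^1*8831^1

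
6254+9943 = 16197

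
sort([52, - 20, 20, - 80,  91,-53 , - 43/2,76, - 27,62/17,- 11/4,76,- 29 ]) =[ - 80, - 53, - 29,- 27, - 43/2,- 20, - 11/4,62/17, 20,52, 76,76, 91 ]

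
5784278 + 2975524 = 8759802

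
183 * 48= 8784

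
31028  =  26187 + 4841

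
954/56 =477/28  =  17.04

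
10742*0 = 0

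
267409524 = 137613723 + 129795801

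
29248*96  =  2807808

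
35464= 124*286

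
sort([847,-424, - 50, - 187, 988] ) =[ - 424 , - 187, - 50,847, 988 ]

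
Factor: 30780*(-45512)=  - 2^5 * 3^4*5^1*19^1*5689^1 = - 1400859360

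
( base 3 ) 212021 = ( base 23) 147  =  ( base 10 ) 628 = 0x274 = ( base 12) 444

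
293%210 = 83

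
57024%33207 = 23817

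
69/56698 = 69/56698 = 0.00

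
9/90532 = 9/90532 = 0.00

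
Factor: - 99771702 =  - 2^1*3^1 * 31^1*536407^1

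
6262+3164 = 9426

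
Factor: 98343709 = 43^1 * 2287063^1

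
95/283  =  95/283 = 0.34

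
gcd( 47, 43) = 1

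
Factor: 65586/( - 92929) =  - 2^1*3^1*17^1*19^ (-1)*67^(-1) * 73^( - 1)*643^1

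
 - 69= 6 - 75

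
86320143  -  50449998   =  35870145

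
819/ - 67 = -819/67  =  -12.22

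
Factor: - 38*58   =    -  2204 =- 2^2*19^1*29^1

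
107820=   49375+58445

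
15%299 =15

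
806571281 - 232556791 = 574014490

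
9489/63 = 3163/21 = 150.62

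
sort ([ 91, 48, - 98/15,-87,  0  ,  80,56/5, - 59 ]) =[  -  87, - 59, - 98/15,0,56/5, 48,80, 91] 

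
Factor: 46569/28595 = 57/35 = 3^1*5^( - 1)*7^( - 1)*19^1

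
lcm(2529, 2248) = 20232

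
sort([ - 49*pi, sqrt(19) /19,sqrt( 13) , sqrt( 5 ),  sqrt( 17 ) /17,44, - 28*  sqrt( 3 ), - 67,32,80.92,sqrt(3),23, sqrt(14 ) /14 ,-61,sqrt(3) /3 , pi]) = [ - 49*pi, - 67, - 61, - 28*sqrt( 3), sqrt( 19) /19 , sqrt(17)/17, sqrt(14) /14,  sqrt(3)/3,sqrt( 3 ), sqrt( 5) , pi,sqrt(13), 23,32,44, 80.92]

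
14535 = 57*255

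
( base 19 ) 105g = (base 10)6970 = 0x1B3A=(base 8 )15472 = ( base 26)a82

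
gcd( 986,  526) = 2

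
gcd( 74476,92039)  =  1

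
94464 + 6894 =101358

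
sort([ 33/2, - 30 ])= [ - 30, 33/2 ]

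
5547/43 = 129 = 129.00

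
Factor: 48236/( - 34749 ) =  - 2^2*3^(- 5 )*11^( - 1 )*13^( - 1 )*31^1*389^1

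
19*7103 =134957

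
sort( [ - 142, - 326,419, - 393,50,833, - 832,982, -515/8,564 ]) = [ - 832, - 393 ,-326, -142, - 515/8, 50,419,564, 833, 982] 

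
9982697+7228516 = 17211213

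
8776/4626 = 1+2075/2313 = 1.90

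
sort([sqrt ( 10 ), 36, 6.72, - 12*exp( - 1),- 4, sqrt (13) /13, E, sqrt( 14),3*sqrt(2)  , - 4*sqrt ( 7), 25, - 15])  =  [-15,-4*sqrt ( 7), - 12*exp( - 1 ),  -  4, sqrt(13 )/13 , E, sqrt( 10 ), sqrt( 14), 3 * sqrt( 2 ),6.72,25, 36 ] 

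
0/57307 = 0 = 0.00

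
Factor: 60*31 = 1860=2^2*3^1*5^1*31^1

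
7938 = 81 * 98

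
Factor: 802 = 2^1*401^1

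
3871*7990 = 30929290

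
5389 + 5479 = 10868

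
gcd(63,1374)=3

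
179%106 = 73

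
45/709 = 45/709 = 0.06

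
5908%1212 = 1060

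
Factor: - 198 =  - 2^1*3^2*11^1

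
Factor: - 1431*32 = -45792 = - 2^5*3^3*53^1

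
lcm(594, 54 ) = 594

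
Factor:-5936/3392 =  - 7/4 = - 2^( - 2) * 7^1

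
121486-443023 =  - 321537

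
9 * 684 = 6156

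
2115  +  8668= 10783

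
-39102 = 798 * ( - 49)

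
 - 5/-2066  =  5/2066= 0.00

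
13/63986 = 1/4922= 0.00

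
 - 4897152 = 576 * (-8502 )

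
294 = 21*14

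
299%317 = 299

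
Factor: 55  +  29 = 84 = 2^2*3^1*7^1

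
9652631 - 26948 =9625683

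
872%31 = 4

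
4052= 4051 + 1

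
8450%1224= 1106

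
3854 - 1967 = 1887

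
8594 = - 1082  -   - 9676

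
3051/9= 339 = 339.00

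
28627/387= 73 + 376/387 = 73.97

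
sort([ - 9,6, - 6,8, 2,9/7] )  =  [ - 9 ,  -  6,9/7,2, 6,8] 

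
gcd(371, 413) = 7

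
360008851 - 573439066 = -213430215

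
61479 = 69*891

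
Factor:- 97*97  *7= - 7^1 *97^2= -65863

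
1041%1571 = 1041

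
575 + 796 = 1371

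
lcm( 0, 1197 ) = 0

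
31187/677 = 46 + 45/677 = 46.07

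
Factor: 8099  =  7^1*13^1*89^1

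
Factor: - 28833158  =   - 2^1*2861^1*5039^1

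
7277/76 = 383/4=95.75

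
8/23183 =8/23183 = 0.00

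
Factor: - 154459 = -154459^1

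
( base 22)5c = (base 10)122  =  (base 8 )172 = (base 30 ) 42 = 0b1111010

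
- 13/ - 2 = 13/2 = 6.50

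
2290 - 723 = 1567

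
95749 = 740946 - 645197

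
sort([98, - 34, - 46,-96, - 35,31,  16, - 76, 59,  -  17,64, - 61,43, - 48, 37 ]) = [ - 96, - 76, - 61, - 48, - 46,-35, - 34, - 17, 16, 31,37, 43,  59, 64, 98] 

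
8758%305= 218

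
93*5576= 518568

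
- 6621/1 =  - 6621 = -6621.00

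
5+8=13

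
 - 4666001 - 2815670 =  - 7481671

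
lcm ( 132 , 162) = 3564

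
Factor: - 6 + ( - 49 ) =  - 55 =- 5^1*11^1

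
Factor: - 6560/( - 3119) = 2^5*5^1*41^1*3119^( - 1)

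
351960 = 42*8380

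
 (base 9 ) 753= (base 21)186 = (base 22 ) 15L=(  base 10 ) 615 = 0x267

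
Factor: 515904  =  2^6*3^1*2687^1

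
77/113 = 77/113 =0.68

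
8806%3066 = 2674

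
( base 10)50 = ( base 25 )20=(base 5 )200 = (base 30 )1k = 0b110010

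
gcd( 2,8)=2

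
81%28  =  25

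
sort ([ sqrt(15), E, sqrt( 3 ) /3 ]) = [sqrt(3)/3, E, sqrt(15 )]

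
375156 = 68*5517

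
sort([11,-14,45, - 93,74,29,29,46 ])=[ - 93,  -  14 , 11, 29,29 , 45, 46,74 ]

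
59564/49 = 59564/49=1215.59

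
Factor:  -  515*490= - 252350 =- 2^1 * 5^2*7^2*103^1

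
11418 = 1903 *6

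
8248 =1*8248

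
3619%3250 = 369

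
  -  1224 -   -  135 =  - 1089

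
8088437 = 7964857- - 123580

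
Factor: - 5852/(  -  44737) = 76/581 = 2^2*7^(- 1)*19^1 * 83^( - 1)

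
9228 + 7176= 16404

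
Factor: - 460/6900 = - 3^(  -  1)*5^( -1 ) = -1/15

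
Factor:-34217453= - 199^1*171947^1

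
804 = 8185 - 7381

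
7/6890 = 7/6890 = 0.00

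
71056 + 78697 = 149753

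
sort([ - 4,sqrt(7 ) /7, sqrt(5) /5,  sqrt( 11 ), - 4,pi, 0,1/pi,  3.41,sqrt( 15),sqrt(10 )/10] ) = [-4, - 4,0, sqrt (10)/10 , 1/pi,sqrt( 7)/7,sqrt(5)/5,pi, sqrt ( 11 ), 3.41, sqrt (15) ] 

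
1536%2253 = 1536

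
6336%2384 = 1568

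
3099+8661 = 11760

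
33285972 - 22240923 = 11045049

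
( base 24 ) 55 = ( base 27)4h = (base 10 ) 125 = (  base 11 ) 104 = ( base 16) 7D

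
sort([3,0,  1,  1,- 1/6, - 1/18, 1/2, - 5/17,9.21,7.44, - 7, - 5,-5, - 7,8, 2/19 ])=[ - 7, - 7, - 5,- 5,-5/17,-1/6 , - 1/18,0,2/19, 1/2 , 1,1,  3,7.44, 8 , 9.21]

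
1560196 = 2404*649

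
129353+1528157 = 1657510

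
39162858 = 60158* 651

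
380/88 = 4 + 7/22 = 4.32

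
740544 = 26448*28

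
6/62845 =6/62845 = 0.00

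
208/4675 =208/4675 = 0.04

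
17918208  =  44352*404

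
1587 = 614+973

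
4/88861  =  4/88861 = 0.00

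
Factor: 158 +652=810 = 2^1*3^4*5^1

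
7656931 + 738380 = 8395311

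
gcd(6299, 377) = 1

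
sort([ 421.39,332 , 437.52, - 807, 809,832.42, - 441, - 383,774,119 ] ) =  [ - 807, - 441, - 383,119,332,421.39,437.52, 774, 809,832.42 ] 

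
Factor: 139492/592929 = 2^2*3^( - 2)*43^1*811^1*65881^(-1 ) 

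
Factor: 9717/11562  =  2^ ( - 1 )*47^ ( - 1 )*79^1 = 79/94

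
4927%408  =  31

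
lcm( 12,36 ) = 36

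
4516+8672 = 13188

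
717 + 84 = 801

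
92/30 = 3 + 1/15 = 3.07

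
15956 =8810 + 7146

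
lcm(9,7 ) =63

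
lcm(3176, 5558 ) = 22232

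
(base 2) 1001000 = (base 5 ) 242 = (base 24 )30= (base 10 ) 72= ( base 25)2m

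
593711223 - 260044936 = 333666287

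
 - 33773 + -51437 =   -  85210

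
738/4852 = 369/2426 = 0.15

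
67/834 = 67/834 = 0.08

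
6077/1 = 6077 = 6077.00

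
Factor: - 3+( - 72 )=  - 75 = - 3^1*5^2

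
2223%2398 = 2223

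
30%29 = 1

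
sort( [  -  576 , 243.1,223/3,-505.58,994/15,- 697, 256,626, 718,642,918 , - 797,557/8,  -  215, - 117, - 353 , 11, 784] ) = [ - 797, - 697, - 576, - 505.58, - 353, - 215,  -  117,11 , 994/15, 557/8,223/3,  243.1,  256, 626,642, 718,784,918 ]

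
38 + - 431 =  - 393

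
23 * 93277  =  2145371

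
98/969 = 98/969 = 0.10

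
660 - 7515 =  - 6855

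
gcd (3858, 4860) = 6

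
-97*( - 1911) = 185367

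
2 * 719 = 1438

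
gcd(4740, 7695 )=15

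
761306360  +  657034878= 1418341238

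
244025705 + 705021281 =949046986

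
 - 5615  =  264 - 5879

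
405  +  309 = 714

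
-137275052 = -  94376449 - 42898603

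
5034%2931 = 2103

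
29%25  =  4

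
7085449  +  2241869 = 9327318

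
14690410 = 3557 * 4130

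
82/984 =1/12= 0.08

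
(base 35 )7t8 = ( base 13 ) 44A4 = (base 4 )2111332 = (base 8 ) 22576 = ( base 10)9598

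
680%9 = 5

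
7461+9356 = 16817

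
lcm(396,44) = 396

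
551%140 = 131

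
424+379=803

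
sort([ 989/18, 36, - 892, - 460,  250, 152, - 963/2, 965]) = [ - 892,-963/2, - 460 , 36,989/18, 152,250, 965] 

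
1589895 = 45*35331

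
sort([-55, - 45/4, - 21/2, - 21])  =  [ - 55, - 21, -45/4, - 21/2] 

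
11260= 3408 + 7852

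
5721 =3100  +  2621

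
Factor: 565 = 5^1* 113^1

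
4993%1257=1222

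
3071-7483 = - 4412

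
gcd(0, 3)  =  3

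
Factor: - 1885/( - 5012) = 2^( - 2)*5^1 *7^(-1) * 13^1 * 29^1 * 179^( - 1) 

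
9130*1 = 9130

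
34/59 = 34/59 = 0.58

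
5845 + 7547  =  13392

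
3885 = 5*777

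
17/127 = 17/127 = 0.13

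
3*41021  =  123063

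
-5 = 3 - 8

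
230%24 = 14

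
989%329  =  2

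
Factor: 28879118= 2^1*3779^1*3821^1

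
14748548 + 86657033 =101405581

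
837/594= 1+9/22 = 1.41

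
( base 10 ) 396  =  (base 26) f6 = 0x18C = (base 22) i0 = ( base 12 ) 290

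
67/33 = 2+1/33 = 2.03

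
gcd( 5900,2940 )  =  20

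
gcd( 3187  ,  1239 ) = 1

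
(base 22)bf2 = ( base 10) 5656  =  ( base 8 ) 13030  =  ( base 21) CH7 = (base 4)1120120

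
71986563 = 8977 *8019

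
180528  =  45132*4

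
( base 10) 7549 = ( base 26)B49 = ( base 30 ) 8BJ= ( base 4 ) 1311331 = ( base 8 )16575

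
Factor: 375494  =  2^1*7^1 * 26821^1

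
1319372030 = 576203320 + 743168710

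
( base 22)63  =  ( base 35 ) 3U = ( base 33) 43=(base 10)135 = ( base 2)10000111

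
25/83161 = 25/83161 =0.00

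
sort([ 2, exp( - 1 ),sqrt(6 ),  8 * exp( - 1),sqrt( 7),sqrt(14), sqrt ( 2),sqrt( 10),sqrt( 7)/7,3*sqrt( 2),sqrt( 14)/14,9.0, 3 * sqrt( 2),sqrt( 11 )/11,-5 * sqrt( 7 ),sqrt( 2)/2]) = [ - 5*sqrt (7), sqrt(14 )/14, sqrt( 11 )/11, exp(-1),sqrt(7)/7 , sqrt( 2) /2,sqrt( 2),2,sqrt(6 ),  sqrt ( 7),8 * exp(-1), sqrt(10), sqrt( 14),3*sqrt( 2), 3  *  sqrt( 2),9.0]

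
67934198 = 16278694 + 51655504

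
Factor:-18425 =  - 5^2*11^1 *67^1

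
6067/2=3033 + 1/2=3033.50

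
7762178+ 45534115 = 53296293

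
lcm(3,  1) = 3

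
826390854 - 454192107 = 372198747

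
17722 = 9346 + 8376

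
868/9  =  96+4/9  =  96.44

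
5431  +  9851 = 15282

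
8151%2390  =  981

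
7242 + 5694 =12936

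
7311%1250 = 1061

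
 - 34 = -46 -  - 12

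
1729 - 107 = 1622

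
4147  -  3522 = 625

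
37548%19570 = 17978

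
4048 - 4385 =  - 337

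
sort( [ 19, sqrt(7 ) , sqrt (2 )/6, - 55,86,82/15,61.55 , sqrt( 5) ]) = [ - 55,sqrt( 2 ) /6, sqrt( 5),sqrt( 7),82/15, 19, 61.55,86]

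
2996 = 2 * 1498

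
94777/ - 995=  - 94777/995 = - 95.25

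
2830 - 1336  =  1494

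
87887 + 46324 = 134211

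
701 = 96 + 605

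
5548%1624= 676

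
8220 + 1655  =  9875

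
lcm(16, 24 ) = 48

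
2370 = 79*30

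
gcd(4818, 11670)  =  6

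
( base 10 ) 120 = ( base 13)93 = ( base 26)4g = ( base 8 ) 170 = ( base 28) 48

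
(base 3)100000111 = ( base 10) 6574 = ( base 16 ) 19AE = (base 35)5CT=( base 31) 6Q2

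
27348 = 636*43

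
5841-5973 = -132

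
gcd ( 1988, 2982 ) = 994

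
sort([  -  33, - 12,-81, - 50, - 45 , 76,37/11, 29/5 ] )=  [ - 81, - 50, - 45,  -  33 , - 12,37/11 , 29/5,76 ] 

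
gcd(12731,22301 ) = 29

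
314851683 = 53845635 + 261006048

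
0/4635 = 0 = 0.00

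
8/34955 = 8/34955 = 0.00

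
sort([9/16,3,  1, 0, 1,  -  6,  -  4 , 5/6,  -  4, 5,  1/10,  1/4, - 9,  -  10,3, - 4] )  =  [  -  10 ,-9, - 6,  -  4,- 4, - 4,0, 1/10, 1/4, 9/16,5/6, 1,1,3, 3,5 ] 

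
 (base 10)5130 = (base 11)3944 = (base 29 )62q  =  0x140A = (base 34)4EU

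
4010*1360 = 5453600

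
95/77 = 1 + 18/77 = 1.23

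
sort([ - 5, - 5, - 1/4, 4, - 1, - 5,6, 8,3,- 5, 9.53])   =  [ - 5,  -  5, - 5, - 5, - 1, - 1/4,3, 4,  6, 8,9.53]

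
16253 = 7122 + 9131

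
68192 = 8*8524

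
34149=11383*3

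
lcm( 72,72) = 72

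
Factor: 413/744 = 2^( - 3)*3^( - 1)*7^1*31^ ( - 1 )*59^1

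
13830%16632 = 13830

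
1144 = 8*143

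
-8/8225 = -8/8225 = - 0.00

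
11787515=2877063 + 8910452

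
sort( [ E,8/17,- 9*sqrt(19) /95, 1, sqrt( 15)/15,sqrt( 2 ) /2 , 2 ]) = [ - 9*sqrt( 19)/95, sqrt(15)/15,8/17, sqrt( 2 ) /2, 1,2, E]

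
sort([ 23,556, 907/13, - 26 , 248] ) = [ - 26, 23 , 907/13,248,  556]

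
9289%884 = 449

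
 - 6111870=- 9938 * 615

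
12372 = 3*4124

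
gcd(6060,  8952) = 12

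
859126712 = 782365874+76760838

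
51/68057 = 51/68057 =0.00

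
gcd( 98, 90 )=2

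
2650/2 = 1325=1325.00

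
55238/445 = 55238/445 = 124.13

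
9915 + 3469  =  13384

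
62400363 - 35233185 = 27167178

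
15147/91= 166 + 41/91 = 166.45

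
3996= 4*999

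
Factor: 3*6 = 18 = 2^1*3^2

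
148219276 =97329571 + 50889705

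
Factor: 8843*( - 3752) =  - 33178936 = - 2^3*7^1*37^1 * 67^1*239^1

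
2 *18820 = 37640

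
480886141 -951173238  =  -470287097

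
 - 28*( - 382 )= 10696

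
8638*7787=67264106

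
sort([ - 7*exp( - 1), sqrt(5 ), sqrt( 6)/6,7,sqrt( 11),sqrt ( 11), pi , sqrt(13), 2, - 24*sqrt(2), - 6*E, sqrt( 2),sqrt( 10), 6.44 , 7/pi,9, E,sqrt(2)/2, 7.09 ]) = [ - 24*sqrt(2), - 6*E, - 7 * exp( - 1 ),sqrt(6 ) /6 , sqrt(2)/2,  sqrt(2), 2 , 7/pi  ,  sqrt( 5 ), E,pi,  sqrt(10), sqrt( 11),sqrt(11 ), sqrt( 13 ),6.44,7,7.09,9]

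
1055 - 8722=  - 7667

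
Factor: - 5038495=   -  5^1*7^1 * 11^1 * 23^1*569^1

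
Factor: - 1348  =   - 2^2 * 337^1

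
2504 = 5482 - 2978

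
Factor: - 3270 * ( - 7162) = 23419740 = 2^2 * 3^1*5^1*109^1*3581^1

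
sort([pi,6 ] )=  [pi , 6 ]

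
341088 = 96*3553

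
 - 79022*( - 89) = 7032958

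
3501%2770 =731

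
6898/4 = 1724+1/2 = 1724.50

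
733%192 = 157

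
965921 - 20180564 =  - 19214643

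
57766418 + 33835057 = 91601475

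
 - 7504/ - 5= 7504/5 = 1500.80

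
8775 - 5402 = 3373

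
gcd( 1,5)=1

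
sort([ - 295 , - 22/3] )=[ - 295 , - 22/3] 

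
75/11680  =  15/2336 = 0.01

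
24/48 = 1/2 = 0.50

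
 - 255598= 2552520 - 2808118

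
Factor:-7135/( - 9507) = 3^(-1 )*5^1*1427^1*3169^( - 1)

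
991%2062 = 991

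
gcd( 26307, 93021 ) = 3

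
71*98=6958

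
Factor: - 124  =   - 2^2*31^1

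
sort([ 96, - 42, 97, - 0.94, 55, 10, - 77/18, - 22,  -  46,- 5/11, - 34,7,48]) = [  -  46, - 42, - 34,-22, - 77/18,-0.94, - 5/11,7, 10, 48 , 55,96, 97 ] 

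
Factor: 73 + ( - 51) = 22 = 2^1 * 11^1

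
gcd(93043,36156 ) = 1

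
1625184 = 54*30096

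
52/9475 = 52/9475 = 0.01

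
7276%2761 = 1754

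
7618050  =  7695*990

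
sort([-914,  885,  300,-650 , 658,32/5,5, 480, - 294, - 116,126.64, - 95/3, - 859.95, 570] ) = [-914,- 859.95, - 650,-294, - 116,  -  95/3,  5 , 32/5 , 126.64 , 300,480,570,658, 885]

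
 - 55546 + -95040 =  - 150586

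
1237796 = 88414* 14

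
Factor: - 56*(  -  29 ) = 1624 = 2^3 *7^1*29^1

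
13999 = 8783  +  5216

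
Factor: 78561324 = 2^2*3^2*2182259^1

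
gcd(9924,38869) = 827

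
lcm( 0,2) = 0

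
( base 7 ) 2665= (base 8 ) 2003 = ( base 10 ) 1027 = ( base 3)1102001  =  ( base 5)13102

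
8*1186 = 9488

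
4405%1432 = 109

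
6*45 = 270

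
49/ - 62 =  - 49/62 = -  0.79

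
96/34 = 48/17  =  2.82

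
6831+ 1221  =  8052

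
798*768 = 612864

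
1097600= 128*8575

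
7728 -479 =7249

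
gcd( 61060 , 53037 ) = 71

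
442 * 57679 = 25494118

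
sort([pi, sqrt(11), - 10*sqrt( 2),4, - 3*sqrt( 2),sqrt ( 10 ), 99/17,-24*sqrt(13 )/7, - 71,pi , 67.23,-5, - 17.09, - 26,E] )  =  [ - 71  ,-26 , - 17.09, - 10*sqrt( 2), - 24*sqrt(13)/7, - 5 , - 3 * sqrt(2),E , pi, pi, sqrt(10),  sqrt(11), 4, 99/17  ,  67.23 ]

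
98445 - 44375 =54070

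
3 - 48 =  - 45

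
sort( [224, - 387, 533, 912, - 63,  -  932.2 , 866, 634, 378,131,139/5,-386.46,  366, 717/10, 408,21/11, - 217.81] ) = [ - 932.2 ,  -  387,-386.46, - 217.81,-63, 21/11, 139/5,717/10,131, 224, 366, 378, 408, 533, 634, 866,912 ] 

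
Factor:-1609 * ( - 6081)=3^1 * 1609^1*2027^1  =  9784329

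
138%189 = 138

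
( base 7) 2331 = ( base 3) 1011200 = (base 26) 16N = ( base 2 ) 1101010111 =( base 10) 855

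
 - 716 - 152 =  - 868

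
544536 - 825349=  - 280813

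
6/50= 3/25 = 0.12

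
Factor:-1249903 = -109^1*11467^1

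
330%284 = 46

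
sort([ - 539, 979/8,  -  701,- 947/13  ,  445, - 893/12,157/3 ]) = [ - 701, - 539, - 893/12, - 947/13 , 157/3,979/8 , 445]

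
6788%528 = 452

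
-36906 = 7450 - 44356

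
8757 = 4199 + 4558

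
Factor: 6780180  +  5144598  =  11924778  =  2^1*3^1 * 157^1*12659^1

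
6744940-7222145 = -477205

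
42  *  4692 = 197064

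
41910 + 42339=84249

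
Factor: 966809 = 137^1 * 7057^1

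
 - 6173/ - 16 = 6173/16 = 385.81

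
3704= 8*463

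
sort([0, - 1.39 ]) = [ - 1.39,0] 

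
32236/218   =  16118/109 = 147.87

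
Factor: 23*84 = 2^2*3^1*7^1*23^1 = 1932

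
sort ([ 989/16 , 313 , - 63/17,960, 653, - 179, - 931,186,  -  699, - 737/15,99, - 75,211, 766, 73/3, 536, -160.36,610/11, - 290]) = [ - 931,  -  699, - 290, - 179, - 160.36, - 75, - 737/15, - 63/17, 73/3,610/11,989/16,99 , 186,211 , 313,536,653, 766,960]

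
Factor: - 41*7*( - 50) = 2^1*5^2*7^1*41^1 = 14350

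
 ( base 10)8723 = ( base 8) 21023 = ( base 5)234343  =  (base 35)748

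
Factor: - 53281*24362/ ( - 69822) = 649015861/34911= 3^(-4)*13^1*431^ ( - 1)*937^1 * 53281^1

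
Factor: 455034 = 2^1*3^1*181^1*419^1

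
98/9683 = 98/9683 = 0.01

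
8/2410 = 4/1205 = 0.00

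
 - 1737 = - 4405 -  - 2668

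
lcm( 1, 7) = 7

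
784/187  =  784/187 = 4.19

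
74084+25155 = 99239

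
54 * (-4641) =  - 250614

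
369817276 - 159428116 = 210389160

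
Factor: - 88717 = -79^1*1123^1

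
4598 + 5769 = 10367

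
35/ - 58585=- 7/11717=-0.00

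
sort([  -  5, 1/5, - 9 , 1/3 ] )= [ - 9,  -  5 , 1/5,1/3] 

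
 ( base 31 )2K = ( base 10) 82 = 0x52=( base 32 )2i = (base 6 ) 214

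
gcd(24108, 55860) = 588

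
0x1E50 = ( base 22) g0g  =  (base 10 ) 7760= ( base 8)17120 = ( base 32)7IG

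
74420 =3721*20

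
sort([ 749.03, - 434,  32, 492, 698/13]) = [ - 434,32, 698/13, 492, 749.03 ]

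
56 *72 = 4032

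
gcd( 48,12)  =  12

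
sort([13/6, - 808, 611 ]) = [- 808, 13/6, 611 ] 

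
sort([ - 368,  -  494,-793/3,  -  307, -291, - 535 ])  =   [ - 535,  -  494, - 368,-307, - 291,-793/3]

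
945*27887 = 26353215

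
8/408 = 1/51 = 0.02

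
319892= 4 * 79973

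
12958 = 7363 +5595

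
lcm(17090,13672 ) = 68360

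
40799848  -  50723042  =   - 9923194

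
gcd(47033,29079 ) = 1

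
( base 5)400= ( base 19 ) 55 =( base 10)100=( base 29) 3D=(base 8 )144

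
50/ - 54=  - 1+2/27 = - 0.93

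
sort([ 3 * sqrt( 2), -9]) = [ - 9,3*sqrt(2 ) ] 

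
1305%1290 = 15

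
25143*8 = 201144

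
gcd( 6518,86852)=2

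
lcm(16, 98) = 784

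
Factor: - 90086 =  - 2^1*31^1*1453^1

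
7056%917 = 637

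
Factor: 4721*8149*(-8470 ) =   -  2^1*5^1* 7^1*11^2*29^1*281^1*4721^1 = - 325853003630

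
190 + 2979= 3169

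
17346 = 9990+7356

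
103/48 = 2 + 7/48 = 2.15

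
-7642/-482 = 3821/241 =15.85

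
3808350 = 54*70525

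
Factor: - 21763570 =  - 2^1 * 5^1*17^1*128021^1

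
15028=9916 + 5112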